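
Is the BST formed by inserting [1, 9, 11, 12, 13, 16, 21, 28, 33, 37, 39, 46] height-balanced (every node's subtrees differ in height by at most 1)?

Tree (level-order array): [1, None, 9, None, 11, None, 12, None, 13, None, 16, None, 21, None, 28, None, 33, None, 37, None, 39, None, 46]
Definition: a tree is height-balanced if, at every node, |h(left) - h(right)| <= 1 (empty subtree has height -1).
Bottom-up per-node check:
  node 46: h_left=-1, h_right=-1, diff=0 [OK], height=0
  node 39: h_left=-1, h_right=0, diff=1 [OK], height=1
  node 37: h_left=-1, h_right=1, diff=2 [FAIL (|-1-1|=2 > 1)], height=2
  node 33: h_left=-1, h_right=2, diff=3 [FAIL (|-1-2|=3 > 1)], height=3
  node 28: h_left=-1, h_right=3, diff=4 [FAIL (|-1-3|=4 > 1)], height=4
  node 21: h_left=-1, h_right=4, diff=5 [FAIL (|-1-4|=5 > 1)], height=5
  node 16: h_left=-1, h_right=5, diff=6 [FAIL (|-1-5|=6 > 1)], height=6
  node 13: h_left=-1, h_right=6, diff=7 [FAIL (|-1-6|=7 > 1)], height=7
  node 12: h_left=-1, h_right=7, diff=8 [FAIL (|-1-7|=8 > 1)], height=8
  node 11: h_left=-1, h_right=8, diff=9 [FAIL (|-1-8|=9 > 1)], height=9
  node 9: h_left=-1, h_right=9, diff=10 [FAIL (|-1-9|=10 > 1)], height=10
  node 1: h_left=-1, h_right=10, diff=11 [FAIL (|-1-10|=11 > 1)], height=11
Node 37 violates the condition: |-1 - 1| = 2 > 1.
Result: Not balanced


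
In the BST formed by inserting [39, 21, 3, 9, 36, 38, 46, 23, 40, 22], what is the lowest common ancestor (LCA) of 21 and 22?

Tree insertion order: [39, 21, 3, 9, 36, 38, 46, 23, 40, 22]
Tree (level-order array): [39, 21, 46, 3, 36, 40, None, None, 9, 23, 38, None, None, None, None, 22]
In a BST, the LCA of p=21, q=22 is the first node v on the
root-to-leaf path with p <= v <= q (go left if both < v, right if both > v).
Walk from root:
  at 39: both 21 and 22 < 39, go left
  at 21: 21 <= 21 <= 22, this is the LCA
LCA = 21


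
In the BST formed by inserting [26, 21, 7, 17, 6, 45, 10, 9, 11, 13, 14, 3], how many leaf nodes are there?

Tree built from: [26, 21, 7, 17, 6, 45, 10, 9, 11, 13, 14, 3]
Tree (level-order array): [26, 21, 45, 7, None, None, None, 6, 17, 3, None, 10, None, None, None, 9, 11, None, None, None, 13, None, 14]
Rule: A leaf has 0 children.
Per-node child counts:
  node 26: 2 child(ren)
  node 21: 1 child(ren)
  node 7: 2 child(ren)
  node 6: 1 child(ren)
  node 3: 0 child(ren)
  node 17: 1 child(ren)
  node 10: 2 child(ren)
  node 9: 0 child(ren)
  node 11: 1 child(ren)
  node 13: 1 child(ren)
  node 14: 0 child(ren)
  node 45: 0 child(ren)
Matching nodes: [3, 9, 14, 45]
Count of leaf nodes: 4


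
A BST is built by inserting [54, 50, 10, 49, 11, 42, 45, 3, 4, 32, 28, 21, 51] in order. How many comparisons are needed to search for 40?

Search path for 40: 54 -> 50 -> 10 -> 49 -> 11 -> 42 -> 32
Found: False
Comparisons: 7


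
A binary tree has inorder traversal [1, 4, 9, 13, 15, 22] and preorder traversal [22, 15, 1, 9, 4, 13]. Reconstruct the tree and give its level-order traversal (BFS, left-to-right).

Inorder:  [1, 4, 9, 13, 15, 22]
Preorder: [22, 15, 1, 9, 4, 13]
Algorithm: preorder visits root first, so consume preorder in order;
for each root, split the current inorder slice at that value into
left-subtree inorder and right-subtree inorder, then recurse.
Recursive splits:
  root=22; inorder splits into left=[1, 4, 9, 13, 15], right=[]
  root=15; inorder splits into left=[1, 4, 9, 13], right=[]
  root=1; inorder splits into left=[], right=[4, 9, 13]
  root=9; inorder splits into left=[4], right=[13]
  root=4; inorder splits into left=[], right=[]
  root=13; inorder splits into left=[], right=[]
Reconstructed level-order: [22, 15, 1, 9, 4, 13]


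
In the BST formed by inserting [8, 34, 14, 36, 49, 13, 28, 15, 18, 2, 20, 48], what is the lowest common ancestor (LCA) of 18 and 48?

Tree insertion order: [8, 34, 14, 36, 49, 13, 28, 15, 18, 2, 20, 48]
Tree (level-order array): [8, 2, 34, None, None, 14, 36, 13, 28, None, 49, None, None, 15, None, 48, None, None, 18, None, None, None, 20]
In a BST, the LCA of p=18, q=48 is the first node v on the
root-to-leaf path with p <= v <= q (go left if both < v, right if both > v).
Walk from root:
  at 8: both 18 and 48 > 8, go right
  at 34: 18 <= 34 <= 48, this is the LCA
LCA = 34


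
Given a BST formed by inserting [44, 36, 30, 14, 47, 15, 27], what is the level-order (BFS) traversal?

Tree insertion order: [44, 36, 30, 14, 47, 15, 27]
Tree (level-order array): [44, 36, 47, 30, None, None, None, 14, None, None, 15, None, 27]
BFS from the root, enqueuing left then right child of each popped node:
  queue [44] -> pop 44, enqueue [36, 47], visited so far: [44]
  queue [36, 47] -> pop 36, enqueue [30], visited so far: [44, 36]
  queue [47, 30] -> pop 47, enqueue [none], visited so far: [44, 36, 47]
  queue [30] -> pop 30, enqueue [14], visited so far: [44, 36, 47, 30]
  queue [14] -> pop 14, enqueue [15], visited so far: [44, 36, 47, 30, 14]
  queue [15] -> pop 15, enqueue [27], visited so far: [44, 36, 47, 30, 14, 15]
  queue [27] -> pop 27, enqueue [none], visited so far: [44, 36, 47, 30, 14, 15, 27]
Result: [44, 36, 47, 30, 14, 15, 27]


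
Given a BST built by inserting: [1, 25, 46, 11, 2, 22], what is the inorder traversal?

Tree insertion order: [1, 25, 46, 11, 2, 22]
Tree (level-order array): [1, None, 25, 11, 46, 2, 22]
Inorder traversal: [1, 2, 11, 22, 25, 46]


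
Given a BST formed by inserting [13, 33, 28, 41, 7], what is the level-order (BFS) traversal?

Tree insertion order: [13, 33, 28, 41, 7]
Tree (level-order array): [13, 7, 33, None, None, 28, 41]
BFS from the root, enqueuing left then right child of each popped node:
  queue [13] -> pop 13, enqueue [7, 33], visited so far: [13]
  queue [7, 33] -> pop 7, enqueue [none], visited so far: [13, 7]
  queue [33] -> pop 33, enqueue [28, 41], visited so far: [13, 7, 33]
  queue [28, 41] -> pop 28, enqueue [none], visited so far: [13, 7, 33, 28]
  queue [41] -> pop 41, enqueue [none], visited so far: [13, 7, 33, 28, 41]
Result: [13, 7, 33, 28, 41]


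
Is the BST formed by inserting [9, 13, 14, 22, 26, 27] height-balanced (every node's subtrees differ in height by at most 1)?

Tree (level-order array): [9, None, 13, None, 14, None, 22, None, 26, None, 27]
Definition: a tree is height-balanced if, at every node, |h(left) - h(right)| <= 1 (empty subtree has height -1).
Bottom-up per-node check:
  node 27: h_left=-1, h_right=-1, diff=0 [OK], height=0
  node 26: h_left=-1, h_right=0, diff=1 [OK], height=1
  node 22: h_left=-1, h_right=1, diff=2 [FAIL (|-1-1|=2 > 1)], height=2
  node 14: h_left=-1, h_right=2, diff=3 [FAIL (|-1-2|=3 > 1)], height=3
  node 13: h_left=-1, h_right=3, diff=4 [FAIL (|-1-3|=4 > 1)], height=4
  node 9: h_left=-1, h_right=4, diff=5 [FAIL (|-1-4|=5 > 1)], height=5
Node 22 violates the condition: |-1 - 1| = 2 > 1.
Result: Not balanced


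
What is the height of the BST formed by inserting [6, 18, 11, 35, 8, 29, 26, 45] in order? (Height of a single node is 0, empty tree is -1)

Insertion order: [6, 18, 11, 35, 8, 29, 26, 45]
Tree (level-order array): [6, None, 18, 11, 35, 8, None, 29, 45, None, None, 26]
Compute height bottom-up (empty subtree = -1):
  height(8) = 1 + max(-1, -1) = 0
  height(11) = 1 + max(0, -1) = 1
  height(26) = 1 + max(-1, -1) = 0
  height(29) = 1 + max(0, -1) = 1
  height(45) = 1 + max(-1, -1) = 0
  height(35) = 1 + max(1, 0) = 2
  height(18) = 1 + max(1, 2) = 3
  height(6) = 1 + max(-1, 3) = 4
Height = 4


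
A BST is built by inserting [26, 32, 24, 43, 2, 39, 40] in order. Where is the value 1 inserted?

Starting tree (level order): [26, 24, 32, 2, None, None, 43, None, None, 39, None, None, 40]
Insertion path: 26 -> 24 -> 2
Result: insert 1 as left child of 2
Final tree (level order): [26, 24, 32, 2, None, None, 43, 1, None, 39, None, None, None, None, 40]


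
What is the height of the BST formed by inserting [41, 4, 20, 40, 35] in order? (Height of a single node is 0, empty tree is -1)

Insertion order: [41, 4, 20, 40, 35]
Tree (level-order array): [41, 4, None, None, 20, None, 40, 35]
Compute height bottom-up (empty subtree = -1):
  height(35) = 1 + max(-1, -1) = 0
  height(40) = 1 + max(0, -1) = 1
  height(20) = 1 + max(-1, 1) = 2
  height(4) = 1 + max(-1, 2) = 3
  height(41) = 1 + max(3, -1) = 4
Height = 4


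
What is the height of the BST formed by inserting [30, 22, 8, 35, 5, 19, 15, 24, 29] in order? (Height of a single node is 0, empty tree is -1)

Insertion order: [30, 22, 8, 35, 5, 19, 15, 24, 29]
Tree (level-order array): [30, 22, 35, 8, 24, None, None, 5, 19, None, 29, None, None, 15]
Compute height bottom-up (empty subtree = -1):
  height(5) = 1 + max(-1, -1) = 0
  height(15) = 1 + max(-1, -1) = 0
  height(19) = 1 + max(0, -1) = 1
  height(8) = 1 + max(0, 1) = 2
  height(29) = 1 + max(-1, -1) = 0
  height(24) = 1 + max(-1, 0) = 1
  height(22) = 1 + max(2, 1) = 3
  height(35) = 1 + max(-1, -1) = 0
  height(30) = 1 + max(3, 0) = 4
Height = 4


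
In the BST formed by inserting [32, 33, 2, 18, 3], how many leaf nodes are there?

Tree built from: [32, 33, 2, 18, 3]
Tree (level-order array): [32, 2, 33, None, 18, None, None, 3]
Rule: A leaf has 0 children.
Per-node child counts:
  node 32: 2 child(ren)
  node 2: 1 child(ren)
  node 18: 1 child(ren)
  node 3: 0 child(ren)
  node 33: 0 child(ren)
Matching nodes: [3, 33]
Count of leaf nodes: 2


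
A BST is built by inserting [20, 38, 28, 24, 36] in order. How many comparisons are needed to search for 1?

Search path for 1: 20
Found: False
Comparisons: 1


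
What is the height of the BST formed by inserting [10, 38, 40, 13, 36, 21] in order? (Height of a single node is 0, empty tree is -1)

Insertion order: [10, 38, 40, 13, 36, 21]
Tree (level-order array): [10, None, 38, 13, 40, None, 36, None, None, 21]
Compute height bottom-up (empty subtree = -1):
  height(21) = 1 + max(-1, -1) = 0
  height(36) = 1 + max(0, -1) = 1
  height(13) = 1 + max(-1, 1) = 2
  height(40) = 1 + max(-1, -1) = 0
  height(38) = 1 + max(2, 0) = 3
  height(10) = 1 + max(-1, 3) = 4
Height = 4


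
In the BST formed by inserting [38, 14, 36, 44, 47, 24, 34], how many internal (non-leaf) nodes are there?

Tree built from: [38, 14, 36, 44, 47, 24, 34]
Tree (level-order array): [38, 14, 44, None, 36, None, 47, 24, None, None, None, None, 34]
Rule: An internal node has at least one child.
Per-node child counts:
  node 38: 2 child(ren)
  node 14: 1 child(ren)
  node 36: 1 child(ren)
  node 24: 1 child(ren)
  node 34: 0 child(ren)
  node 44: 1 child(ren)
  node 47: 0 child(ren)
Matching nodes: [38, 14, 36, 24, 44]
Count of internal (non-leaf) nodes: 5


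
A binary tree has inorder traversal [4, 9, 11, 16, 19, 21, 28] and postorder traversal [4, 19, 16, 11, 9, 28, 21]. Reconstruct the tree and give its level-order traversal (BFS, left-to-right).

Inorder:   [4, 9, 11, 16, 19, 21, 28]
Postorder: [4, 19, 16, 11, 9, 28, 21]
Algorithm: postorder visits root last, so walk postorder right-to-left;
each value is the root of the current inorder slice — split it at that
value, recurse on the right subtree first, then the left.
Recursive splits:
  root=21; inorder splits into left=[4, 9, 11, 16, 19], right=[28]
  root=28; inorder splits into left=[], right=[]
  root=9; inorder splits into left=[4], right=[11, 16, 19]
  root=11; inorder splits into left=[], right=[16, 19]
  root=16; inorder splits into left=[], right=[19]
  root=19; inorder splits into left=[], right=[]
  root=4; inorder splits into left=[], right=[]
Reconstructed level-order: [21, 9, 28, 4, 11, 16, 19]


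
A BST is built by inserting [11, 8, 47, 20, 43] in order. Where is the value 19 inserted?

Starting tree (level order): [11, 8, 47, None, None, 20, None, None, 43]
Insertion path: 11 -> 47 -> 20
Result: insert 19 as left child of 20
Final tree (level order): [11, 8, 47, None, None, 20, None, 19, 43]


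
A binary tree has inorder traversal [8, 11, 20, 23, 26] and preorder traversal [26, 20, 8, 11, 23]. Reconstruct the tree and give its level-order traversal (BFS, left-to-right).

Inorder:  [8, 11, 20, 23, 26]
Preorder: [26, 20, 8, 11, 23]
Algorithm: preorder visits root first, so consume preorder in order;
for each root, split the current inorder slice at that value into
left-subtree inorder and right-subtree inorder, then recurse.
Recursive splits:
  root=26; inorder splits into left=[8, 11, 20, 23], right=[]
  root=20; inorder splits into left=[8, 11], right=[23]
  root=8; inorder splits into left=[], right=[11]
  root=11; inorder splits into left=[], right=[]
  root=23; inorder splits into left=[], right=[]
Reconstructed level-order: [26, 20, 8, 23, 11]


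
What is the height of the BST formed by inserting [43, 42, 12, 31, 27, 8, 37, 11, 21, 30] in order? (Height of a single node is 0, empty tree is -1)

Insertion order: [43, 42, 12, 31, 27, 8, 37, 11, 21, 30]
Tree (level-order array): [43, 42, None, 12, None, 8, 31, None, 11, 27, 37, None, None, 21, 30]
Compute height bottom-up (empty subtree = -1):
  height(11) = 1 + max(-1, -1) = 0
  height(8) = 1 + max(-1, 0) = 1
  height(21) = 1 + max(-1, -1) = 0
  height(30) = 1 + max(-1, -1) = 0
  height(27) = 1 + max(0, 0) = 1
  height(37) = 1 + max(-1, -1) = 0
  height(31) = 1 + max(1, 0) = 2
  height(12) = 1 + max(1, 2) = 3
  height(42) = 1 + max(3, -1) = 4
  height(43) = 1 + max(4, -1) = 5
Height = 5


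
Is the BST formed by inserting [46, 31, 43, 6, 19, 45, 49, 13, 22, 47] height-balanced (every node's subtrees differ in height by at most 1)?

Tree (level-order array): [46, 31, 49, 6, 43, 47, None, None, 19, None, 45, None, None, 13, 22]
Definition: a tree is height-balanced if, at every node, |h(left) - h(right)| <= 1 (empty subtree has height -1).
Bottom-up per-node check:
  node 13: h_left=-1, h_right=-1, diff=0 [OK], height=0
  node 22: h_left=-1, h_right=-1, diff=0 [OK], height=0
  node 19: h_left=0, h_right=0, diff=0 [OK], height=1
  node 6: h_left=-1, h_right=1, diff=2 [FAIL (|-1-1|=2 > 1)], height=2
  node 45: h_left=-1, h_right=-1, diff=0 [OK], height=0
  node 43: h_left=-1, h_right=0, diff=1 [OK], height=1
  node 31: h_left=2, h_right=1, diff=1 [OK], height=3
  node 47: h_left=-1, h_right=-1, diff=0 [OK], height=0
  node 49: h_left=0, h_right=-1, diff=1 [OK], height=1
  node 46: h_left=3, h_right=1, diff=2 [FAIL (|3-1|=2 > 1)], height=4
Node 6 violates the condition: |-1 - 1| = 2 > 1.
Result: Not balanced


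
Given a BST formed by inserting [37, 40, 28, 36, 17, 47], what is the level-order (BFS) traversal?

Tree insertion order: [37, 40, 28, 36, 17, 47]
Tree (level-order array): [37, 28, 40, 17, 36, None, 47]
BFS from the root, enqueuing left then right child of each popped node:
  queue [37] -> pop 37, enqueue [28, 40], visited so far: [37]
  queue [28, 40] -> pop 28, enqueue [17, 36], visited so far: [37, 28]
  queue [40, 17, 36] -> pop 40, enqueue [47], visited so far: [37, 28, 40]
  queue [17, 36, 47] -> pop 17, enqueue [none], visited so far: [37, 28, 40, 17]
  queue [36, 47] -> pop 36, enqueue [none], visited so far: [37, 28, 40, 17, 36]
  queue [47] -> pop 47, enqueue [none], visited so far: [37, 28, 40, 17, 36, 47]
Result: [37, 28, 40, 17, 36, 47]


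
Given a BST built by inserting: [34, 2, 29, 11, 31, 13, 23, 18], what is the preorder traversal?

Tree insertion order: [34, 2, 29, 11, 31, 13, 23, 18]
Tree (level-order array): [34, 2, None, None, 29, 11, 31, None, 13, None, None, None, 23, 18]
Preorder traversal: [34, 2, 29, 11, 13, 23, 18, 31]


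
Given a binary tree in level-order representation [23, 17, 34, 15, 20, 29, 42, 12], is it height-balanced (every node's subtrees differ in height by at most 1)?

Tree (level-order array): [23, 17, 34, 15, 20, 29, 42, 12]
Definition: a tree is height-balanced if, at every node, |h(left) - h(right)| <= 1 (empty subtree has height -1).
Bottom-up per-node check:
  node 12: h_left=-1, h_right=-1, diff=0 [OK], height=0
  node 15: h_left=0, h_right=-1, diff=1 [OK], height=1
  node 20: h_left=-1, h_right=-1, diff=0 [OK], height=0
  node 17: h_left=1, h_right=0, diff=1 [OK], height=2
  node 29: h_left=-1, h_right=-1, diff=0 [OK], height=0
  node 42: h_left=-1, h_right=-1, diff=0 [OK], height=0
  node 34: h_left=0, h_right=0, diff=0 [OK], height=1
  node 23: h_left=2, h_right=1, diff=1 [OK], height=3
All nodes satisfy the balance condition.
Result: Balanced


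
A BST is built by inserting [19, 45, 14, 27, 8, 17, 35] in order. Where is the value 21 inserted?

Starting tree (level order): [19, 14, 45, 8, 17, 27, None, None, None, None, None, None, 35]
Insertion path: 19 -> 45 -> 27
Result: insert 21 as left child of 27
Final tree (level order): [19, 14, 45, 8, 17, 27, None, None, None, None, None, 21, 35]


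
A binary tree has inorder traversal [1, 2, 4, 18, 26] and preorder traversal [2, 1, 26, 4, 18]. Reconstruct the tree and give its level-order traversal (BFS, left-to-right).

Inorder:  [1, 2, 4, 18, 26]
Preorder: [2, 1, 26, 4, 18]
Algorithm: preorder visits root first, so consume preorder in order;
for each root, split the current inorder slice at that value into
left-subtree inorder and right-subtree inorder, then recurse.
Recursive splits:
  root=2; inorder splits into left=[1], right=[4, 18, 26]
  root=1; inorder splits into left=[], right=[]
  root=26; inorder splits into left=[4, 18], right=[]
  root=4; inorder splits into left=[], right=[18]
  root=18; inorder splits into left=[], right=[]
Reconstructed level-order: [2, 1, 26, 4, 18]


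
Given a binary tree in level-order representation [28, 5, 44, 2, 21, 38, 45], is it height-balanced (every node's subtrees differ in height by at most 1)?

Tree (level-order array): [28, 5, 44, 2, 21, 38, 45]
Definition: a tree is height-balanced if, at every node, |h(left) - h(right)| <= 1 (empty subtree has height -1).
Bottom-up per-node check:
  node 2: h_left=-1, h_right=-1, diff=0 [OK], height=0
  node 21: h_left=-1, h_right=-1, diff=0 [OK], height=0
  node 5: h_left=0, h_right=0, diff=0 [OK], height=1
  node 38: h_left=-1, h_right=-1, diff=0 [OK], height=0
  node 45: h_left=-1, h_right=-1, diff=0 [OK], height=0
  node 44: h_left=0, h_right=0, diff=0 [OK], height=1
  node 28: h_left=1, h_right=1, diff=0 [OK], height=2
All nodes satisfy the balance condition.
Result: Balanced


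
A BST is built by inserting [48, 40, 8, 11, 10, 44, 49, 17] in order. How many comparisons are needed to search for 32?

Search path for 32: 48 -> 40 -> 8 -> 11 -> 17
Found: False
Comparisons: 5


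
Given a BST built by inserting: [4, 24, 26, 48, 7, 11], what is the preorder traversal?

Tree insertion order: [4, 24, 26, 48, 7, 11]
Tree (level-order array): [4, None, 24, 7, 26, None, 11, None, 48]
Preorder traversal: [4, 24, 7, 11, 26, 48]


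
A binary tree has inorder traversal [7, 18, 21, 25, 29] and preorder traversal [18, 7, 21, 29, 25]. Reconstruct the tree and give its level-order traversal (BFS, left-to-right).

Inorder:  [7, 18, 21, 25, 29]
Preorder: [18, 7, 21, 29, 25]
Algorithm: preorder visits root first, so consume preorder in order;
for each root, split the current inorder slice at that value into
left-subtree inorder and right-subtree inorder, then recurse.
Recursive splits:
  root=18; inorder splits into left=[7], right=[21, 25, 29]
  root=7; inorder splits into left=[], right=[]
  root=21; inorder splits into left=[], right=[25, 29]
  root=29; inorder splits into left=[25], right=[]
  root=25; inorder splits into left=[], right=[]
Reconstructed level-order: [18, 7, 21, 29, 25]


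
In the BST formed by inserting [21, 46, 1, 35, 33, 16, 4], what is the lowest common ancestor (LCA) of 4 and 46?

Tree insertion order: [21, 46, 1, 35, 33, 16, 4]
Tree (level-order array): [21, 1, 46, None, 16, 35, None, 4, None, 33]
In a BST, the LCA of p=4, q=46 is the first node v on the
root-to-leaf path with p <= v <= q (go left if both < v, right if both > v).
Walk from root:
  at 21: 4 <= 21 <= 46, this is the LCA
LCA = 21


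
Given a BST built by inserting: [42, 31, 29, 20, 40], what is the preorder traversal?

Tree insertion order: [42, 31, 29, 20, 40]
Tree (level-order array): [42, 31, None, 29, 40, 20]
Preorder traversal: [42, 31, 29, 20, 40]


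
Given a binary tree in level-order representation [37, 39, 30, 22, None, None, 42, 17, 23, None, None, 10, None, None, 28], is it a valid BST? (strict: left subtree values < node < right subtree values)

Level-order array: [37, 39, 30, 22, None, None, 42, 17, 23, None, None, 10, None, None, 28]
Validate using subtree bounds (lo, hi): at each node, require lo < value < hi,
then recurse left with hi=value and right with lo=value.
Preorder trace (stopping at first violation):
  at node 37 with bounds (-inf, +inf): OK
  at node 39 with bounds (-inf, 37): VIOLATION
Node 39 violates its bound: not (-inf < 39 < 37).
Result: Not a valid BST


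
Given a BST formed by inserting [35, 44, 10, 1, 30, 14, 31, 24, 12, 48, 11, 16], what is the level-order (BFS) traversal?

Tree insertion order: [35, 44, 10, 1, 30, 14, 31, 24, 12, 48, 11, 16]
Tree (level-order array): [35, 10, 44, 1, 30, None, 48, None, None, 14, 31, None, None, 12, 24, None, None, 11, None, 16]
BFS from the root, enqueuing left then right child of each popped node:
  queue [35] -> pop 35, enqueue [10, 44], visited so far: [35]
  queue [10, 44] -> pop 10, enqueue [1, 30], visited so far: [35, 10]
  queue [44, 1, 30] -> pop 44, enqueue [48], visited so far: [35, 10, 44]
  queue [1, 30, 48] -> pop 1, enqueue [none], visited so far: [35, 10, 44, 1]
  queue [30, 48] -> pop 30, enqueue [14, 31], visited so far: [35, 10, 44, 1, 30]
  queue [48, 14, 31] -> pop 48, enqueue [none], visited so far: [35, 10, 44, 1, 30, 48]
  queue [14, 31] -> pop 14, enqueue [12, 24], visited so far: [35, 10, 44, 1, 30, 48, 14]
  queue [31, 12, 24] -> pop 31, enqueue [none], visited so far: [35, 10, 44, 1, 30, 48, 14, 31]
  queue [12, 24] -> pop 12, enqueue [11], visited so far: [35, 10, 44, 1, 30, 48, 14, 31, 12]
  queue [24, 11] -> pop 24, enqueue [16], visited so far: [35, 10, 44, 1, 30, 48, 14, 31, 12, 24]
  queue [11, 16] -> pop 11, enqueue [none], visited so far: [35, 10, 44, 1, 30, 48, 14, 31, 12, 24, 11]
  queue [16] -> pop 16, enqueue [none], visited so far: [35, 10, 44, 1, 30, 48, 14, 31, 12, 24, 11, 16]
Result: [35, 10, 44, 1, 30, 48, 14, 31, 12, 24, 11, 16]


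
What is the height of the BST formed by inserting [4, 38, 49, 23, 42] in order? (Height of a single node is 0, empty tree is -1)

Insertion order: [4, 38, 49, 23, 42]
Tree (level-order array): [4, None, 38, 23, 49, None, None, 42]
Compute height bottom-up (empty subtree = -1):
  height(23) = 1 + max(-1, -1) = 0
  height(42) = 1 + max(-1, -1) = 0
  height(49) = 1 + max(0, -1) = 1
  height(38) = 1 + max(0, 1) = 2
  height(4) = 1 + max(-1, 2) = 3
Height = 3


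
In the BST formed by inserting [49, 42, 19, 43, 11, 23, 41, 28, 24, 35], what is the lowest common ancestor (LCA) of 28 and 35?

Tree insertion order: [49, 42, 19, 43, 11, 23, 41, 28, 24, 35]
Tree (level-order array): [49, 42, None, 19, 43, 11, 23, None, None, None, None, None, 41, 28, None, 24, 35]
In a BST, the LCA of p=28, q=35 is the first node v on the
root-to-leaf path with p <= v <= q (go left if both < v, right if both > v).
Walk from root:
  at 49: both 28 and 35 < 49, go left
  at 42: both 28 and 35 < 42, go left
  at 19: both 28 and 35 > 19, go right
  at 23: both 28 and 35 > 23, go right
  at 41: both 28 and 35 < 41, go left
  at 28: 28 <= 28 <= 35, this is the LCA
LCA = 28


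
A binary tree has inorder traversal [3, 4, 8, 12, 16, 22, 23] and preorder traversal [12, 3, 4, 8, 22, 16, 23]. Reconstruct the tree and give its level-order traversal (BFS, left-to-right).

Inorder:  [3, 4, 8, 12, 16, 22, 23]
Preorder: [12, 3, 4, 8, 22, 16, 23]
Algorithm: preorder visits root first, so consume preorder in order;
for each root, split the current inorder slice at that value into
left-subtree inorder and right-subtree inorder, then recurse.
Recursive splits:
  root=12; inorder splits into left=[3, 4, 8], right=[16, 22, 23]
  root=3; inorder splits into left=[], right=[4, 8]
  root=4; inorder splits into left=[], right=[8]
  root=8; inorder splits into left=[], right=[]
  root=22; inorder splits into left=[16], right=[23]
  root=16; inorder splits into left=[], right=[]
  root=23; inorder splits into left=[], right=[]
Reconstructed level-order: [12, 3, 22, 4, 16, 23, 8]


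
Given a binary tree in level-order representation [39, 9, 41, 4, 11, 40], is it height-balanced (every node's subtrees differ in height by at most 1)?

Tree (level-order array): [39, 9, 41, 4, 11, 40]
Definition: a tree is height-balanced if, at every node, |h(left) - h(right)| <= 1 (empty subtree has height -1).
Bottom-up per-node check:
  node 4: h_left=-1, h_right=-1, diff=0 [OK], height=0
  node 11: h_left=-1, h_right=-1, diff=0 [OK], height=0
  node 9: h_left=0, h_right=0, diff=0 [OK], height=1
  node 40: h_left=-1, h_right=-1, diff=0 [OK], height=0
  node 41: h_left=0, h_right=-1, diff=1 [OK], height=1
  node 39: h_left=1, h_right=1, diff=0 [OK], height=2
All nodes satisfy the balance condition.
Result: Balanced


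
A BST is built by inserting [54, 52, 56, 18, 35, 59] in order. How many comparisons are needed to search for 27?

Search path for 27: 54 -> 52 -> 18 -> 35
Found: False
Comparisons: 4


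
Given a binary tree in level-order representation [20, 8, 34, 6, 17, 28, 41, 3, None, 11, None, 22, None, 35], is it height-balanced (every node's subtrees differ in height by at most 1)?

Tree (level-order array): [20, 8, 34, 6, 17, 28, 41, 3, None, 11, None, 22, None, 35]
Definition: a tree is height-balanced if, at every node, |h(left) - h(right)| <= 1 (empty subtree has height -1).
Bottom-up per-node check:
  node 3: h_left=-1, h_right=-1, diff=0 [OK], height=0
  node 6: h_left=0, h_right=-1, diff=1 [OK], height=1
  node 11: h_left=-1, h_right=-1, diff=0 [OK], height=0
  node 17: h_left=0, h_right=-1, diff=1 [OK], height=1
  node 8: h_left=1, h_right=1, diff=0 [OK], height=2
  node 22: h_left=-1, h_right=-1, diff=0 [OK], height=0
  node 28: h_left=0, h_right=-1, diff=1 [OK], height=1
  node 35: h_left=-1, h_right=-1, diff=0 [OK], height=0
  node 41: h_left=0, h_right=-1, diff=1 [OK], height=1
  node 34: h_left=1, h_right=1, diff=0 [OK], height=2
  node 20: h_left=2, h_right=2, diff=0 [OK], height=3
All nodes satisfy the balance condition.
Result: Balanced


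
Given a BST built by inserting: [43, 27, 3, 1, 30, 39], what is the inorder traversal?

Tree insertion order: [43, 27, 3, 1, 30, 39]
Tree (level-order array): [43, 27, None, 3, 30, 1, None, None, 39]
Inorder traversal: [1, 3, 27, 30, 39, 43]


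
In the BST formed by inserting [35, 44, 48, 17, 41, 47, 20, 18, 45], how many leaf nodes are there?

Tree built from: [35, 44, 48, 17, 41, 47, 20, 18, 45]
Tree (level-order array): [35, 17, 44, None, 20, 41, 48, 18, None, None, None, 47, None, None, None, 45]
Rule: A leaf has 0 children.
Per-node child counts:
  node 35: 2 child(ren)
  node 17: 1 child(ren)
  node 20: 1 child(ren)
  node 18: 0 child(ren)
  node 44: 2 child(ren)
  node 41: 0 child(ren)
  node 48: 1 child(ren)
  node 47: 1 child(ren)
  node 45: 0 child(ren)
Matching nodes: [18, 41, 45]
Count of leaf nodes: 3


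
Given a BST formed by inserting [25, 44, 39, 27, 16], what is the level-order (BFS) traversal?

Tree insertion order: [25, 44, 39, 27, 16]
Tree (level-order array): [25, 16, 44, None, None, 39, None, 27]
BFS from the root, enqueuing left then right child of each popped node:
  queue [25] -> pop 25, enqueue [16, 44], visited so far: [25]
  queue [16, 44] -> pop 16, enqueue [none], visited so far: [25, 16]
  queue [44] -> pop 44, enqueue [39], visited so far: [25, 16, 44]
  queue [39] -> pop 39, enqueue [27], visited so far: [25, 16, 44, 39]
  queue [27] -> pop 27, enqueue [none], visited so far: [25, 16, 44, 39, 27]
Result: [25, 16, 44, 39, 27]


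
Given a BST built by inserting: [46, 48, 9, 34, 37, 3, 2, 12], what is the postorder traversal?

Tree insertion order: [46, 48, 9, 34, 37, 3, 2, 12]
Tree (level-order array): [46, 9, 48, 3, 34, None, None, 2, None, 12, 37]
Postorder traversal: [2, 3, 12, 37, 34, 9, 48, 46]


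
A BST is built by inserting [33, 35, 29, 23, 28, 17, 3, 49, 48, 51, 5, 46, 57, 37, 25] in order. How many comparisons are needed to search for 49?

Search path for 49: 33 -> 35 -> 49
Found: True
Comparisons: 3


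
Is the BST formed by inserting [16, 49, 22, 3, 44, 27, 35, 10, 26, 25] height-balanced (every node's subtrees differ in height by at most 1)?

Tree (level-order array): [16, 3, 49, None, 10, 22, None, None, None, None, 44, 27, None, 26, 35, 25]
Definition: a tree is height-balanced if, at every node, |h(left) - h(right)| <= 1 (empty subtree has height -1).
Bottom-up per-node check:
  node 10: h_left=-1, h_right=-1, diff=0 [OK], height=0
  node 3: h_left=-1, h_right=0, diff=1 [OK], height=1
  node 25: h_left=-1, h_right=-1, diff=0 [OK], height=0
  node 26: h_left=0, h_right=-1, diff=1 [OK], height=1
  node 35: h_left=-1, h_right=-1, diff=0 [OK], height=0
  node 27: h_left=1, h_right=0, diff=1 [OK], height=2
  node 44: h_left=2, h_right=-1, diff=3 [FAIL (|2--1|=3 > 1)], height=3
  node 22: h_left=-1, h_right=3, diff=4 [FAIL (|-1-3|=4 > 1)], height=4
  node 49: h_left=4, h_right=-1, diff=5 [FAIL (|4--1|=5 > 1)], height=5
  node 16: h_left=1, h_right=5, diff=4 [FAIL (|1-5|=4 > 1)], height=6
Node 44 violates the condition: |2 - -1| = 3 > 1.
Result: Not balanced


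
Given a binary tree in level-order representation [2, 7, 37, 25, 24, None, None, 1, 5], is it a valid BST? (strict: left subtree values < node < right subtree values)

Level-order array: [2, 7, 37, 25, 24, None, None, 1, 5]
Validate using subtree bounds (lo, hi): at each node, require lo < value < hi,
then recurse left with hi=value and right with lo=value.
Preorder trace (stopping at first violation):
  at node 2 with bounds (-inf, +inf): OK
  at node 7 with bounds (-inf, 2): VIOLATION
Node 7 violates its bound: not (-inf < 7 < 2).
Result: Not a valid BST


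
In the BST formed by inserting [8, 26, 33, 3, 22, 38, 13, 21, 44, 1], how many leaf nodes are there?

Tree built from: [8, 26, 33, 3, 22, 38, 13, 21, 44, 1]
Tree (level-order array): [8, 3, 26, 1, None, 22, 33, None, None, 13, None, None, 38, None, 21, None, 44]
Rule: A leaf has 0 children.
Per-node child counts:
  node 8: 2 child(ren)
  node 3: 1 child(ren)
  node 1: 0 child(ren)
  node 26: 2 child(ren)
  node 22: 1 child(ren)
  node 13: 1 child(ren)
  node 21: 0 child(ren)
  node 33: 1 child(ren)
  node 38: 1 child(ren)
  node 44: 0 child(ren)
Matching nodes: [1, 21, 44]
Count of leaf nodes: 3


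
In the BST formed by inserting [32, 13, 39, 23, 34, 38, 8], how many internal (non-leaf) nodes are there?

Tree built from: [32, 13, 39, 23, 34, 38, 8]
Tree (level-order array): [32, 13, 39, 8, 23, 34, None, None, None, None, None, None, 38]
Rule: An internal node has at least one child.
Per-node child counts:
  node 32: 2 child(ren)
  node 13: 2 child(ren)
  node 8: 0 child(ren)
  node 23: 0 child(ren)
  node 39: 1 child(ren)
  node 34: 1 child(ren)
  node 38: 0 child(ren)
Matching nodes: [32, 13, 39, 34]
Count of internal (non-leaf) nodes: 4


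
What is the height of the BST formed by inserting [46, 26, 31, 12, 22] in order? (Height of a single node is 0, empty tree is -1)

Insertion order: [46, 26, 31, 12, 22]
Tree (level-order array): [46, 26, None, 12, 31, None, 22]
Compute height bottom-up (empty subtree = -1):
  height(22) = 1 + max(-1, -1) = 0
  height(12) = 1 + max(-1, 0) = 1
  height(31) = 1 + max(-1, -1) = 0
  height(26) = 1 + max(1, 0) = 2
  height(46) = 1 + max(2, -1) = 3
Height = 3


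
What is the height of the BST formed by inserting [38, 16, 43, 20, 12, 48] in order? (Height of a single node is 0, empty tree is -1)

Insertion order: [38, 16, 43, 20, 12, 48]
Tree (level-order array): [38, 16, 43, 12, 20, None, 48]
Compute height bottom-up (empty subtree = -1):
  height(12) = 1 + max(-1, -1) = 0
  height(20) = 1 + max(-1, -1) = 0
  height(16) = 1 + max(0, 0) = 1
  height(48) = 1 + max(-1, -1) = 0
  height(43) = 1 + max(-1, 0) = 1
  height(38) = 1 + max(1, 1) = 2
Height = 2


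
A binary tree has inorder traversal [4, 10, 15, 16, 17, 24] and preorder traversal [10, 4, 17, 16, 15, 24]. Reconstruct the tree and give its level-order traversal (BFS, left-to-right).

Inorder:  [4, 10, 15, 16, 17, 24]
Preorder: [10, 4, 17, 16, 15, 24]
Algorithm: preorder visits root first, so consume preorder in order;
for each root, split the current inorder slice at that value into
left-subtree inorder and right-subtree inorder, then recurse.
Recursive splits:
  root=10; inorder splits into left=[4], right=[15, 16, 17, 24]
  root=4; inorder splits into left=[], right=[]
  root=17; inorder splits into left=[15, 16], right=[24]
  root=16; inorder splits into left=[15], right=[]
  root=15; inorder splits into left=[], right=[]
  root=24; inorder splits into left=[], right=[]
Reconstructed level-order: [10, 4, 17, 16, 24, 15]


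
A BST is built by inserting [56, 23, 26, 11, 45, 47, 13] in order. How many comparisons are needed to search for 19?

Search path for 19: 56 -> 23 -> 11 -> 13
Found: False
Comparisons: 4


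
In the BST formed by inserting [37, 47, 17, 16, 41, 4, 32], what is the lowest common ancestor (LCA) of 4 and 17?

Tree insertion order: [37, 47, 17, 16, 41, 4, 32]
Tree (level-order array): [37, 17, 47, 16, 32, 41, None, 4]
In a BST, the LCA of p=4, q=17 is the first node v on the
root-to-leaf path with p <= v <= q (go left if both < v, right if both > v).
Walk from root:
  at 37: both 4 and 17 < 37, go left
  at 17: 4 <= 17 <= 17, this is the LCA
LCA = 17


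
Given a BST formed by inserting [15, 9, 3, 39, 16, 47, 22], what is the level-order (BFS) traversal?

Tree insertion order: [15, 9, 3, 39, 16, 47, 22]
Tree (level-order array): [15, 9, 39, 3, None, 16, 47, None, None, None, 22]
BFS from the root, enqueuing left then right child of each popped node:
  queue [15] -> pop 15, enqueue [9, 39], visited so far: [15]
  queue [9, 39] -> pop 9, enqueue [3], visited so far: [15, 9]
  queue [39, 3] -> pop 39, enqueue [16, 47], visited so far: [15, 9, 39]
  queue [3, 16, 47] -> pop 3, enqueue [none], visited so far: [15, 9, 39, 3]
  queue [16, 47] -> pop 16, enqueue [22], visited so far: [15, 9, 39, 3, 16]
  queue [47, 22] -> pop 47, enqueue [none], visited so far: [15, 9, 39, 3, 16, 47]
  queue [22] -> pop 22, enqueue [none], visited so far: [15, 9, 39, 3, 16, 47, 22]
Result: [15, 9, 39, 3, 16, 47, 22]


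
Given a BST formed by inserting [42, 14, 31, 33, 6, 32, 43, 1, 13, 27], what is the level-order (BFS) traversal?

Tree insertion order: [42, 14, 31, 33, 6, 32, 43, 1, 13, 27]
Tree (level-order array): [42, 14, 43, 6, 31, None, None, 1, 13, 27, 33, None, None, None, None, None, None, 32]
BFS from the root, enqueuing left then right child of each popped node:
  queue [42] -> pop 42, enqueue [14, 43], visited so far: [42]
  queue [14, 43] -> pop 14, enqueue [6, 31], visited so far: [42, 14]
  queue [43, 6, 31] -> pop 43, enqueue [none], visited so far: [42, 14, 43]
  queue [6, 31] -> pop 6, enqueue [1, 13], visited so far: [42, 14, 43, 6]
  queue [31, 1, 13] -> pop 31, enqueue [27, 33], visited so far: [42, 14, 43, 6, 31]
  queue [1, 13, 27, 33] -> pop 1, enqueue [none], visited so far: [42, 14, 43, 6, 31, 1]
  queue [13, 27, 33] -> pop 13, enqueue [none], visited so far: [42, 14, 43, 6, 31, 1, 13]
  queue [27, 33] -> pop 27, enqueue [none], visited so far: [42, 14, 43, 6, 31, 1, 13, 27]
  queue [33] -> pop 33, enqueue [32], visited so far: [42, 14, 43, 6, 31, 1, 13, 27, 33]
  queue [32] -> pop 32, enqueue [none], visited so far: [42, 14, 43, 6, 31, 1, 13, 27, 33, 32]
Result: [42, 14, 43, 6, 31, 1, 13, 27, 33, 32]


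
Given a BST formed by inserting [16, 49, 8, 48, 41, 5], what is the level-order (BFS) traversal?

Tree insertion order: [16, 49, 8, 48, 41, 5]
Tree (level-order array): [16, 8, 49, 5, None, 48, None, None, None, 41]
BFS from the root, enqueuing left then right child of each popped node:
  queue [16] -> pop 16, enqueue [8, 49], visited so far: [16]
  queue [8, 49] -> pop 8, enqueue [5], visited so far: [16, 8]
  queue [49, 5] -> pop 49, enqueue [48], visited so far: [16, 8, 49]
  queue [5, 48] -> pop 5, enqueue [none], visited so far: [16, 8, 49, 5]
  queue [48] -> pop 48, enqueue [41], visited so far: [16, 8, 49, 5, 48]
  queue [41] -> pop 41, enqueue [none], visited so far: [16, 8, 49, 5, 48, 41]
Result: [16, 8, 49, 5, 48, 41]


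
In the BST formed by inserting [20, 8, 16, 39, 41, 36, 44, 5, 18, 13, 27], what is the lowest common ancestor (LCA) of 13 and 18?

Tree insertion order: [20, 8, 16, 39, 41, 36, 44, 5, 18, 13, 27]
Tree (level-order array): [20, 8, 39, 5, 16, 36, 41, None, None, 13, 18, 27, None, None, 44]
In a BST, the LCA of p=13, q=18 is the first node v on the
root-to-leaf path with p <= v <= q (go left if both < v, right if both > v).
Walk from root:
  at 20: both 13 and 18 < 20, go left
  at 8: both 13 and 18 > 8, go right
  at 16: 13 <= 16 <= 18, this is the LCA
LCA = 16


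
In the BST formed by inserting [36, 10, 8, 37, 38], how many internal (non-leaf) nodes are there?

Tree built from: [36, 10, 8, 37, 38]
Tree (level-order array): [36, 10, 37, 8, None, None, 38]
Rule: An internal node has at least one child.
Per-node child counts:
  node 36: 2 child(ren)
  node 10: 1 child(ren)
  node 8: 0 child(ren)
  node 37: 1 child(ren)
  node 38: 0 child(ren)
Matching nodes: [36, 10, 37]
Count of internal (non-leaf) nodes: 3


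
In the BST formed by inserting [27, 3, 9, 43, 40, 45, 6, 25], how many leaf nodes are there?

Tree built from: [27, 3, 9, 43, 40, 45, 6, 25]
Tree (level-order array): [27, 3, 43, None, 9, 40, 45, 6, 25]
Rule: A leaf has 0 children.
Per-node child counts:
  node 27: 2 child(ren)
  node 3: 1 child(ren)
  node 9: 2 child(ren)
  node 6: 0 child(ren)
  node 25: 0 child(ren)
  node 43: 2 child(ren)
  node 40: 0 child(ren)
  node 45: 0 child(ren)
Matching nodes: [6, 25, 40, 45]
Count of leaf nodes: 4


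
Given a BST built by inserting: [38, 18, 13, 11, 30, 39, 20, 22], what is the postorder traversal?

Tree insertion order: [38, 18, 13, 11, 30, 39, 20, 22]
Tree (level-order array): [38, 18, 39, 13, 30, None, None, 11, None, 20, None, None, None, None, 22]
Postorder traversal: [11, 13, 22, 20, 30, 18, 39, 38]


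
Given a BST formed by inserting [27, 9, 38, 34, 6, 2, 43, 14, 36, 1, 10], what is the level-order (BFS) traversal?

Tree insertion order: [27, 9, 38, 34, 6, 2, 43, 14, 36, 1, 10]
Tree (level-order array): [27, 9, 38, 6, 14, 34, 43, 2, None, 10, None, None, 36, None, None, 1]
BFS from the root, enqueuing left then right child of each popped node:
  queue [27] -> pop 27, enqueue [9, 38], visited so far: [27]
  queue [9, 38] -> pop 9, enqueue [6, 14], visited so far: [27, 9]
  queue [38, 6, 14] -> pop 38, enqueue [34, 43], visited so far: [27, 9, 38]
  queue [6, 14, 34, 43] -> pop 6, enqueue [2], visited so far: [27, 9, 38, 6]
  queue [14, 34, 43, 2] -> pop 14, enqueue [10], visited so far: [27, 9, 38, 6, 14]
  queue [34, 43, 2, 10] -> pop 34, enqueue [36], visited so far: [27, 9, 38, 6, 14, 34]
  queue [43, 2, 10, 36] -> pop 43, enqueue [none], visited so far: [27, 9, 38, 6, 14, 34, 43]
  queue [2, 10, 36] -> pop 2, enqueue [1], visited so far: [27, 9, 38, 6, 14, 34, 43, 2]
  queue [10, 36, 1] -> pop 10, enqueue [none], visited so far: [27, 9, 38, 6, 14, 34, 43, 2, 10]
  queue [36, 1] -> pop 36, enqueue [none], visited so far: [27, 9, 38, 6, 14, 34, 43, 2, 10, 36]
  queue [1] -> pop 1, enqueue [none], visited so far: [27, 9, 38, 6, 14, 34, 43, 2, 10, 36, 1]
Result: [27, 9, 38, 6, 14, 34, 43, 2, 10, 36, 1]


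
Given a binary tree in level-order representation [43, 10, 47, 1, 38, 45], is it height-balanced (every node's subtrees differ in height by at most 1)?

Tree (level-order array): [43, 10, 47, 1, 38, 45]
Definition: a tree is height-balanced if, at every node, |h(left) - h(right)| <= 1 (empty subtree has height -1).
Bottom-up per-node check:
  node 1: h_left=-1, h_right=-1, diff=0 [OK], height=0
  node 38: h_left=-1, h_right=-1, diff=0 [OK], height=0
  node 10: h_left=0, h_right=0, diff=0 [OK], height=1
  node 45: h_left=-1, h_right=-1, diff=0 [OK], height=0
  node 47: h_left=0, h_right=-1, diff=1 [OK], height=1
  node 43: h_left=1, h_right=1, diff=0 [OK], height=2
All nodes satisfy the balance condition.
Result: Balanced
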